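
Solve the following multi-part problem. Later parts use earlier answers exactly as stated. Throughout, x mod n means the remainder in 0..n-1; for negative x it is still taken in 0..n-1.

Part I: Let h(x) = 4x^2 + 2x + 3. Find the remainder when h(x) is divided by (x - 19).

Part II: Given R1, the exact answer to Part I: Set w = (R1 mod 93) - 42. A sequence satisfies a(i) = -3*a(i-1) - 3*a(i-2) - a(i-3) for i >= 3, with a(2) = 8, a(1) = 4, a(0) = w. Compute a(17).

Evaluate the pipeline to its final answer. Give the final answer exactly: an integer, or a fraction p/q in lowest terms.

-7868

Part I: remainder = value at the root: 4*(19)^2 + 2*(19)^1 + 3 = (1444) + (38) + (3) = 1485; answer 1485
Part II: R1 = 1485; w = 48; a(3) = -3*(8) - 3*(4) - 1*(48) = -84; iterating: a(3)=-84, a(4)=224, a(5)=-428, a(6)=696, a(7)=-1028, a(8)=1424, a(9)=-1884, a(10)=2408, a(11)=-2996, a(12)=3648, a(13)=-4364, a(14)=5144, a(15)=-5988, a(16)=6896, a(17)=-7868; answer -7868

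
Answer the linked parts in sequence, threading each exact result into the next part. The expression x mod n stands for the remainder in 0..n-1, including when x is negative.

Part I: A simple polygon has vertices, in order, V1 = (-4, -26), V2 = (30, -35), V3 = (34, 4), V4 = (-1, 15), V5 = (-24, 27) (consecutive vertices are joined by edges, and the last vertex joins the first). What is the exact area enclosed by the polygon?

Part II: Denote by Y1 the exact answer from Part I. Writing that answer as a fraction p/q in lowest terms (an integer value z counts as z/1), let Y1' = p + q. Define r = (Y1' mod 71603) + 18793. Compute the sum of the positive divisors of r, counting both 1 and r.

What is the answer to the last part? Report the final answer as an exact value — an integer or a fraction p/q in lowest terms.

Part I: cross terms: (-4*-35 - 30*-26)=920, (30*4 - 34*-35)=1310, (34*15 - -1*4)=514, (-1*27 - -24*15)=333, (-24*-26 - -4*27)=732; twice the area = |3809| = 3809; area = 3809/2; answer 3809/2
Part II: Y1 = 3809/2; threaded value p + q = 3811; r = 22604; 22604 = 2^2 * 5651; sigma = (1 + 2 + 4) * (1 + 5651) = 7 * 5652 = 39564; answer 39564

39564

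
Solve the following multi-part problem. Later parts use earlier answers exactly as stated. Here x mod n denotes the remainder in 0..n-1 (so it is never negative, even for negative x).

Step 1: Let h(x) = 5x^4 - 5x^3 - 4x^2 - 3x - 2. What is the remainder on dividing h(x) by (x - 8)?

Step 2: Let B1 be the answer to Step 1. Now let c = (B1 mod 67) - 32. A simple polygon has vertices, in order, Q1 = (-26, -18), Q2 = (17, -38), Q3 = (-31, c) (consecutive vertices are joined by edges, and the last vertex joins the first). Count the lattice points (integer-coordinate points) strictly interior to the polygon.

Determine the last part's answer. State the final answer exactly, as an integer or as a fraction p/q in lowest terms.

Step 1: remainder = value at the root: 5*(8)^4 - 5*(8)^3 - 4*(8)^2 - 3*(8)^1 - 2 = (20480) + (-2560) + (-256) + (-24) + (-2) = 17638; answer 17638
Step 2: B1 = 17638; c = -15; cross terms: (-26*-38 - 17*-18)=1294, (17*-15 - -31*-38)=-1433, (-31*-18 - -26*-15)=168; twice the area = |29| = 29; area = 29/2; boundary points = 1 + 1 + 1 = 3; strictly interior points = area - boundary/2 + 1 = 14; answer 14

14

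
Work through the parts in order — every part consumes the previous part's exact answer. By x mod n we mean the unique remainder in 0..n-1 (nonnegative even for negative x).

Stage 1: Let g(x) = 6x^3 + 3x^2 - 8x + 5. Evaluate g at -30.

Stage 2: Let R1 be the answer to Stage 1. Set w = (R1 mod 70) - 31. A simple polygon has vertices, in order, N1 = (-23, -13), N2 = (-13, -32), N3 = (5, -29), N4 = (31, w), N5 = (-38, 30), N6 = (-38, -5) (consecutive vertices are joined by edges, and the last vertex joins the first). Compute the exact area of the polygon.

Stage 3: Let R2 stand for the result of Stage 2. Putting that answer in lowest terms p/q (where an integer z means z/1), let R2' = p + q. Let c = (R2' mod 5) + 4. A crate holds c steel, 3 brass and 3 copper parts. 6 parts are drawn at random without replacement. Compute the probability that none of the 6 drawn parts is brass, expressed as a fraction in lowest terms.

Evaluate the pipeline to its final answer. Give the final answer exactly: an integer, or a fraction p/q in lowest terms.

Stage 1: 6*(-30)^3 + 3*(-30)^2 - 8*(-30)^1 + 5 = (-162000) + (2700) + (240) + (5) = -159055; answer -159055
Stage 2: R1 = -159055; w = 24; cross terms: (-23*-32 - -13*-13)=567, (-13*-29 - 5*-32)=537, (5*24 - 31*-29)=1019, (31*30 - -38*24)=1842, (-38*-5 - -38*30)=1330, (-38*-13 - -23*-5)=379; twice the area = |5674| = 5674; area = 2837; answer 2837
Stage 3: R2 = 2837; threaded value p + q = 2838; c = 7; total draws C(13,6) = 1716; favorable C(10,6) = 210; P = 35/286; answer 35/286

35/286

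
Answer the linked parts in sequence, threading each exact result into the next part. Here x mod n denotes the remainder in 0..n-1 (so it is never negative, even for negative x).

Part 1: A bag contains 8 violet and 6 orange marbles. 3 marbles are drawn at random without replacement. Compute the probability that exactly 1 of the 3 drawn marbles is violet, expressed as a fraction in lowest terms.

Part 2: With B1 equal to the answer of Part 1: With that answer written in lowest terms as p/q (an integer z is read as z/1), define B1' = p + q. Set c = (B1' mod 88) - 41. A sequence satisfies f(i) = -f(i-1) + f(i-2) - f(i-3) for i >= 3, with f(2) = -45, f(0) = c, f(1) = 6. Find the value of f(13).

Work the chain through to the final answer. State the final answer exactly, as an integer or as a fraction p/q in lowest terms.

27410

Part 1: total draws C(14,3) = 364; favorable C(8,1)*C(6,2) = 120; P = 30/91; answer 30/91
Part 2: B1 = 30/91; threaded value p + q = 121; c = -8; f(3) = -1*(-45) + 1*(6) - 1*(-8) = 59; iterating: f(3)=59, f(4)=-110, f(5)=214, f(6)=-383, f(7)=707, f(8)=-1304, f(9)=2394, f(10)=-4405, f(11)=8103, f(12)=-14902, f(13)=27410; answer 27410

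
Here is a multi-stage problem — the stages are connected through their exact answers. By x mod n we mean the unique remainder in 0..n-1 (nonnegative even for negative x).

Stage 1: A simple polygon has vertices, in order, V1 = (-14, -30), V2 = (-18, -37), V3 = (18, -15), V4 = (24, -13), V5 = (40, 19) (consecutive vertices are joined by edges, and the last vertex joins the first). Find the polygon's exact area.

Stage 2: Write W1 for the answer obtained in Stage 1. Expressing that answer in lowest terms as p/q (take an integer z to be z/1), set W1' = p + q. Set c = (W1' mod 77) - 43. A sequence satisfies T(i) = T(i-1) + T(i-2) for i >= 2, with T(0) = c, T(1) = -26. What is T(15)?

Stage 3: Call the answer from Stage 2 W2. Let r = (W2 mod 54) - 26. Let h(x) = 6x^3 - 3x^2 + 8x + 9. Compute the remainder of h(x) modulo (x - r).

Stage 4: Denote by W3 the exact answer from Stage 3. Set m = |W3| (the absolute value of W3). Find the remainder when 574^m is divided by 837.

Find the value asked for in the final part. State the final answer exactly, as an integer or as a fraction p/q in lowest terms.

559

Stage 1: cross terms: (-14*-37 - -18*-30)=-22, (-18*-15 - 18*-37)=936, (18*-13 - 24*-15)=126, (24*19 - 40*-13)=976, (40*-30 - -14*19)=-934; twice the area = |1082| = 1082; area = 541; answer 541
Stage 2: W1 = 541; threaded value p + q = 542; c = -40; T(2) = 1*(-26) + 1*(-40) = -66; iterating: T(2)=-66, T(3)=-92, T(4)=-158, T(5)=-250, T(6)=-408, T(7)=-658, T(8)=-1066, T(9)=-1724, T(10)=-2790, T(11)=-4514, T(12)=-7304, T(13)=-11818, T(14)=-19122, T(15)=-30940; answer -30940
Stage 3: W2 = -30940; r = -24; remainder = value at the root: 6*(-24)^3 - 3*(-24)^2 + 8*(-24)^1 + 9 = (-82944) + (-1728) + (-192) + (9) = -84855; answer -84855
Stage 4: W3 = -84855; m = 84855; squarings mod 837: 574^1=574, 574^2=535, 574^4=808, 574^8=4, 574^16=16, 574^32=256, 574^64=250, 574^128=562, 574^256=295, 574^512=814, 574^1024=529, 574^2048=283, 574^4096=574, 574^8192=535, 574^16384=808, 574^32768=4, 574^65536=16; 574^84855 = 574^1 * 574^2 * 574^4 * 574^16 * 574^32 * 574^64 * 574^256 * 574^512 * 574^2048 * 574^16384 * 574^65536 = 559 (mod 837); answer 559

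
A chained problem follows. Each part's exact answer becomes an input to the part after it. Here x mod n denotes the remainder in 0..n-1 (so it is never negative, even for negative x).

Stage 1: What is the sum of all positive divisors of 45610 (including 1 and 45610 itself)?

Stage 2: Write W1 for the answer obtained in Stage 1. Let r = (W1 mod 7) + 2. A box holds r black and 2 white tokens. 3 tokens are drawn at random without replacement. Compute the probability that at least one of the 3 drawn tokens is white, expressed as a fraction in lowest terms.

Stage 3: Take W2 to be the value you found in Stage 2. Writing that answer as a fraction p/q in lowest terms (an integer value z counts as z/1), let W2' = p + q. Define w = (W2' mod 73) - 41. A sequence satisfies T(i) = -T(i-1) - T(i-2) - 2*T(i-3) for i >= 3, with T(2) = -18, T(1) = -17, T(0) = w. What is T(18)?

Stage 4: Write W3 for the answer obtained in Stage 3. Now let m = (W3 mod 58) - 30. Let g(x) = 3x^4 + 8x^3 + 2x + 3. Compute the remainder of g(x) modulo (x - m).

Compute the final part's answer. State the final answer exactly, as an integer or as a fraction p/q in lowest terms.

Stage 1: 45610 = 2 * 5 * 4561; sigma = (1 + 2) * (1 + 5) * (1 + 4561) = 3 * 6 * 4562 = 82116; answer 82116
Stage 2: W1 = 82116; r = 8; total draws C(10,3) = 120; complement C(8,3) = 56; favorable 120 - 56 = 64; P = 8/15; answer 8/15
Stage 3: W2 = 8/15; threaded value p + q = 23; w = -18; T(3) = -1*(-18) - 1*(-17) - 2*(-18) = 71; iterating: T(3)=71, T(4)=-19, T(5)=-16, T(6)=-107, T(7)=161, T(8)=-22, T(9)=75, T(10)=-375, T(11)=344, T(12)=-119, T(13)=525, T(14)=-1094, T(15)=807, T(16)=-763, T(17)=2144, T(18)=-2995; answer -2995
Stage 4: W3 = -2995; m = -9; remainder = value at the root: 3*(-9)^4 + 8*(-9)^3 + 2*(-9)^1 + 3 = (19683) + (-5832) + (-18) + (3) = 13836; answer 13836

13836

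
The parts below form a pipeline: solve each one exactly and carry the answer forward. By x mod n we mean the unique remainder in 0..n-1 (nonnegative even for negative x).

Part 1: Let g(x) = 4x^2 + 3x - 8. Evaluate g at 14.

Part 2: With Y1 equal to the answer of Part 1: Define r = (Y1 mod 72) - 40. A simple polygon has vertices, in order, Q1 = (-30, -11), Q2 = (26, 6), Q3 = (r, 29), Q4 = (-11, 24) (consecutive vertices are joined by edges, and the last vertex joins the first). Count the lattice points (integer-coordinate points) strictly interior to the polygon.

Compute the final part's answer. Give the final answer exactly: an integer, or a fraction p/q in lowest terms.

Part 1: 4*(14)^2 + 3*(14)^1 - 8 = (784) + (42) + (-8) = 818; answer 818
Part 2: Y1 = 818; r = -14; cross terms: (-30*6 - 26*-11)=106, (26*29 - -14*6)=838, (-14*24 - -11*29)=-17, (-11*-11 - -30*24)=841; twice the area = |1768| = 1768; area = 884; boundary points = 1 + 1 + 1 + 1 = 4; strictly interior points = area - boundary/2 + 1 = 883; answer 883

883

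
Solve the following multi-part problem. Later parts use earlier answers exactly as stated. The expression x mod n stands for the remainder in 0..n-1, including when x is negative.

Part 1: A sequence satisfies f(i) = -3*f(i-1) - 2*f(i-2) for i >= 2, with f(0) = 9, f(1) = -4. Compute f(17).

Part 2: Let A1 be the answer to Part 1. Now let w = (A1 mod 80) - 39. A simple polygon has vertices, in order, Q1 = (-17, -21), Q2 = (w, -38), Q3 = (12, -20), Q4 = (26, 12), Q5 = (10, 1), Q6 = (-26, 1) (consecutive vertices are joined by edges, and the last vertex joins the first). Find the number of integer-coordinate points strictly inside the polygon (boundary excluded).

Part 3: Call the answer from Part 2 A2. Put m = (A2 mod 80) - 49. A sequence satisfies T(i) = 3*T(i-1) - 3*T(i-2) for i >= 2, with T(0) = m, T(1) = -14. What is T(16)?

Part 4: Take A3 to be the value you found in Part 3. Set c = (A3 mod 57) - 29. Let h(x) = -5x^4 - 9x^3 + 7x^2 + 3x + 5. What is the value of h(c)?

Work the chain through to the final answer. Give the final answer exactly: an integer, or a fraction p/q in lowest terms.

-725255

Part 1: f(2) = -3*(-4) - 2*(9) = -6; iterating: f(2)=-6, f(3)=26, f(4)=-66, f(5)=146, f(6)=-306, f(7)=626, f(8)=-1266, f(9)=2546, f(10)=-5106, f(11)=10226, f(12)=-20466, f(13)=40946, f(14)=-81906, f(15)=163826, f(16)=-327666, f(17)=655346; answer 655346
Part 2: A1 = 655346; w = 27; cross terms: (-17*-38 - 27*-21)=1213, (27*-20 - 12*-38)=-84, (12*12 - 26*-20)=664, (26*1 - 10*12)=-94, (10*1 - -26*1)=36, (-26*-21 - -17*1)=563; twice the area = |2298| = 2298; area = 1149; boundary points = 1 + 3 + 2 + 1 + 36 + 1 = 44; strictly interior points = area - boundary/2 + 1 = 1128; answer 1128
Part 3: A2 = 1128; m = -41; T(2) = 3*(-14) - 3*(-41) = 81; iterating: T(2)=81, T(3)=285, T(4)=612, T(5)=981, T(6)=1107, T(7)=378, T(8)=-2187, T(9)=-7695, T(10)=-16524, T(11)=-26487, T(12)=-29889, T(13)=-10206, T(14)=59049, T(15)=207765, T(16)=446148; answer 446148
Part 4: A3 = 446148; c = -20; -5*(-20)^4 - 9*(-20)^3 + 7*(-20)^2 + 3*(-20)^1 + 5 = (-800000) + (72000) + (2800) + (-60) + (5) = -725255; answer -725255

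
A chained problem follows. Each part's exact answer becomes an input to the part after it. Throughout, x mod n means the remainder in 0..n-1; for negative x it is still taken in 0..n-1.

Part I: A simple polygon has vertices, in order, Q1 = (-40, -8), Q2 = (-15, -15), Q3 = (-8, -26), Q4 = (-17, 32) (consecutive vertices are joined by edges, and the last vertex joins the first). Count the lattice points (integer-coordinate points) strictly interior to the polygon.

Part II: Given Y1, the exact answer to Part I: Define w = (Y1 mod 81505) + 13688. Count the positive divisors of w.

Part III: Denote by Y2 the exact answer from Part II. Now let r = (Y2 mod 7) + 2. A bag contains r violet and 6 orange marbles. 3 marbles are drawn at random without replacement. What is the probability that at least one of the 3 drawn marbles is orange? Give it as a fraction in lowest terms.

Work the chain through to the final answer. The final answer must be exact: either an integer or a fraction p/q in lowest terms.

Part I: cross terms: (-40*-15 - -15*-8)=480, (-15*-26 - -8*-15)=270, (-8*32 - -17*-26)=-698, (-17*-8 - -40*32)=1416; twice the area = |1468| = 1468; area = 734; boundary points = 1 + 1 + 1 + 1 = 4; strictly interior points = area - boundary/2 + 1 = 733; answer 733
Part II: Y1 = 733; w = 14421; 14421 = 3 * 11 * 19 * 23; number of divisors = (1+1) * (1+1) * (1+1) * (1+1) = 16; answer 16
Part III: Y2 = 16; r = 4; total draws C(10,3) = 120; complement C(4,3) = 4; favorable 120 - 4 = 116; P = 29/30; answer 29/30

29/30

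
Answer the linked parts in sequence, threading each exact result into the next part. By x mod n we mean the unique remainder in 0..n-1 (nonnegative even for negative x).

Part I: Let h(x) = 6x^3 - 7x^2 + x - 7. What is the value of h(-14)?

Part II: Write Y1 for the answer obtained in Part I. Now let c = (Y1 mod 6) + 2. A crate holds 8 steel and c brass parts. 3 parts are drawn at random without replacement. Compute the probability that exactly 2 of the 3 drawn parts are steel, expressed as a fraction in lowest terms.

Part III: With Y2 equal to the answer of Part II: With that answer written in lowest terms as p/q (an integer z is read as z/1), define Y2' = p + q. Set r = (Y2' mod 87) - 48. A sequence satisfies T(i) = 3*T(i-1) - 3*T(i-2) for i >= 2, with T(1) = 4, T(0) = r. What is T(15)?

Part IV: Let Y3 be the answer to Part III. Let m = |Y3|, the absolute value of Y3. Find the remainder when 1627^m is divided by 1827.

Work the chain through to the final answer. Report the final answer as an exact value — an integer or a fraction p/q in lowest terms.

1513

Part I: 6*(-14)^3 - 7*(-14)^2 + 1*(-14)^1 - 7 = (-16464) + (-1372) + (-14) + (-7) = -17857; answer -17857
Part II: Y1 = -17857; c = 7; total draws C(15,3) = 455; favorable C(8,2)*C(7,1) = 196; P = 28/65; answer 28/65
Part III: Y2 = 28/65; threaded value p + q = 93; r = -42; T(2) = 3*(4) - 3*(-42) = 138; iterating: T(2)=138, T(3)=402, T(4)=792, T(5)=1170, T(6)=1134, T(7)=-108, T(8)=-3726, T(9)=-10854, T(10)=-21384, T(11)=-31590, T(12)=-30618, T(13)=2916, T(14)=100602, T(15)=293058; answer 293058
Part IV: Y3 = 293058; m = 293058; squarings mod 1827: 1627^1=1627, 1627^2=1633, 1627^4=1096, 1627^8=877, 1627^16=1789, 1627^32=1444, 1627^64=529, 1627^128=310, 1627^256=1096, 1627^512=877, 1627^1024=1789, 1627^2048=1444, 1627^4096=529, 1627^8192=310, 1627^16384=1096, 1627^32768=877, 1627^65536=1789, 1627^131072=1444, 1627^262144=529; 1627^293058 = 1627^2 * 1627^64 * 1627^128 * 1627^2048 * 1627^4096 * 1627^8192 * 1627^16384 * 1627^262144 = 1513 (mod 1827); answer 1513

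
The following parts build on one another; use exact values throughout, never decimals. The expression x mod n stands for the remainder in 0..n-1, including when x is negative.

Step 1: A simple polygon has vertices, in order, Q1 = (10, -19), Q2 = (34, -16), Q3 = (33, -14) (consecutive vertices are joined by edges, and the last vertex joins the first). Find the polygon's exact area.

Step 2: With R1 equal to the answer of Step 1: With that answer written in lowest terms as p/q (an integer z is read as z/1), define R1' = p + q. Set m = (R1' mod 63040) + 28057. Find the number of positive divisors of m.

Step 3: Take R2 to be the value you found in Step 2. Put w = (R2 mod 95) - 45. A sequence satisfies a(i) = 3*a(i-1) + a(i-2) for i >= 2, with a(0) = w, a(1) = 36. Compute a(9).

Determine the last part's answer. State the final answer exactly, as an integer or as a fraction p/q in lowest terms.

Step 1: cross terms: (10*-16 - 34*-19)=486, (34*-14 - 33*-16)=52, (33*-19 - 10*-14)=-487; twice the area = |51| = 51; area = 51/2; answer 51/2
Step 2: R1 = 51/2; threaded value p + q = 53; m = 28110; 28110 = 2 * 3 * 5 * 937; number of divisors = (1+1) * (1+1) * (1+1) * (1+1) = 16; answer 16
Step 3: R2 = 16; w = -29; a(2) = 3*(36) + 1*(-29) = 79; iterating: a(2)=79, a(3)=273, a(4)=898, a(5)=2967, a(6)=9799, a(7)=32364, a(8)=106891, a(9)=353037; answer 353037

353037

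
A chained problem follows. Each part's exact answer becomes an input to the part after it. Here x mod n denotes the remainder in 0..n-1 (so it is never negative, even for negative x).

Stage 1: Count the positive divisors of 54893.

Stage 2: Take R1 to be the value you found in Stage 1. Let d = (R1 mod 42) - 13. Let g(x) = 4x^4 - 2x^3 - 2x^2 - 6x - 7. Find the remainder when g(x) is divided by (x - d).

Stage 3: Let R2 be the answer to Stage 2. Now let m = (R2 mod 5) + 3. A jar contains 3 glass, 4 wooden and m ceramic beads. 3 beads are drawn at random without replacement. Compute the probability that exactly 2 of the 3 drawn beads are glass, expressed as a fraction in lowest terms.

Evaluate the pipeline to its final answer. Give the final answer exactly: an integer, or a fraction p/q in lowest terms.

Stage 1: 54893 = 17 * 3229; number of divisors = (1+1) * (1+1) = 4; answer 4
Stage 2: R1 = 4; d = -9; remainder = value at the root: 4*(-9)^4 - 2*(-9)^3 - 2*(-9)^2 - 6*(-9)^1 - 7 = (26244) + (1458) + (-162) + (54) + (-7) = 27587; answer 27587
Stage 3: R2 = 27587; m = 5; total draws C(12,3) = 220; favorable C(3,2)*C(9,1) = 27; P = 27/220; answer 27/220

27/220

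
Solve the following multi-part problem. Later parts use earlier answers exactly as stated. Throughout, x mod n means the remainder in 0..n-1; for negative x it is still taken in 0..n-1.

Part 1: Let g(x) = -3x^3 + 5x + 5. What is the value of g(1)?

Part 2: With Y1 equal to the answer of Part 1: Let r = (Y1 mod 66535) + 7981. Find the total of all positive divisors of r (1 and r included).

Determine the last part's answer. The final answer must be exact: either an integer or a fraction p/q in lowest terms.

13986

Part 1: -3*(1)^3 + 5*(1)^1 + 5 = (-3) + (5) + (5) = 7; answer 7
Part 2: Y1 = 7; r = 7988; 7988 = 2^2 * 1997; sigma = (1 + 2 + 4) * (1 + 1997) = 7 * 1998 = 13986; answer 13986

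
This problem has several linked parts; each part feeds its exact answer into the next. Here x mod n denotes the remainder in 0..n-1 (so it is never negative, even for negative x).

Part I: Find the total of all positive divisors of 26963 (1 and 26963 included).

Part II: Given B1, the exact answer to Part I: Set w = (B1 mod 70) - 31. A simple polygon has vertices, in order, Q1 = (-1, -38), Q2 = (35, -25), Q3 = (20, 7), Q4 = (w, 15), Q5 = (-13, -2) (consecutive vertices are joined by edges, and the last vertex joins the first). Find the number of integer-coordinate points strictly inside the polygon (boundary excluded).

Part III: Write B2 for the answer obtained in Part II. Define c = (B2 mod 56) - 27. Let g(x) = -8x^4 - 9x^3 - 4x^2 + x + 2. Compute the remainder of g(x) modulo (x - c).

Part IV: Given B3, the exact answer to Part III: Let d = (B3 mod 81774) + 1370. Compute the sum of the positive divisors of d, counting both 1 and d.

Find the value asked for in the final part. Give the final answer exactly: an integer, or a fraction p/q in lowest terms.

152520

Part I: 26963 = 59 * 457; sigma = (1 + 59) * (1 + 457) = 60 * 458 = 27480; answer 27480
Part II: B1 = 27480; w = 9; cross terms: (-1*-25 - 35*-38)=1355, (35*7 - 20*-25)=745, (20*15 - 9*7)=237, (9*-2 - -13*15)=177, (-13*-38 - -1*-2)=492; twice the area = |3006| = 3006; area = 1503; boundary points = 1 + 1 + 1 + 1 + 12 = 16; strictly interior points = area - boundary/2 + 1 = 1496; answer 1496
Part III: B2 = 1496; c = 13; remainder = value at the root: -8*(13)^4 - 9*(13)^3 - 4*(13)^2 + 1*(13)^1 + 2 = (-228488) + (-19773) + (-676) + (13) + (2) = -248922; answer -248922
Part IV: B3 = -248922; d = 79544; 79544 = 2^3 * 61 * 163; sigma = (1 + 2 + 4 + 8) * (1 + 61) * (1 + 163) = 15 * 62 * 164 = 152520; answer 152520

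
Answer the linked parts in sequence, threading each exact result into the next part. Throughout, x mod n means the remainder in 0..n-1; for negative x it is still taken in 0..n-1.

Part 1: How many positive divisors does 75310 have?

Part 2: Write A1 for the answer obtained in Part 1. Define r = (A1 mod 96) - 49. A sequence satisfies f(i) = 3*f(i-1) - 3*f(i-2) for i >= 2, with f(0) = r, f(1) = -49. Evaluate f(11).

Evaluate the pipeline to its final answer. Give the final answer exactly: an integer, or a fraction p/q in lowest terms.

Part 1: 75310 = 2 * 5 * 17 * 443; number of divisors = (1+1) * (1+1) * (1+1) * (1+1) = 16; answer 16
Part 2: A1 = 16; r = -33; f(2) = 3*(-49) - 3*(-33) = -48; iterating: f(2)=-48, f(3)=3, f(4)=153, f(5)=450, f(6)=891, f(7)=1323, f(8)=1296, f(9)=-81, f(10)=-4131, f(11)=-12150; answer -12150

-12150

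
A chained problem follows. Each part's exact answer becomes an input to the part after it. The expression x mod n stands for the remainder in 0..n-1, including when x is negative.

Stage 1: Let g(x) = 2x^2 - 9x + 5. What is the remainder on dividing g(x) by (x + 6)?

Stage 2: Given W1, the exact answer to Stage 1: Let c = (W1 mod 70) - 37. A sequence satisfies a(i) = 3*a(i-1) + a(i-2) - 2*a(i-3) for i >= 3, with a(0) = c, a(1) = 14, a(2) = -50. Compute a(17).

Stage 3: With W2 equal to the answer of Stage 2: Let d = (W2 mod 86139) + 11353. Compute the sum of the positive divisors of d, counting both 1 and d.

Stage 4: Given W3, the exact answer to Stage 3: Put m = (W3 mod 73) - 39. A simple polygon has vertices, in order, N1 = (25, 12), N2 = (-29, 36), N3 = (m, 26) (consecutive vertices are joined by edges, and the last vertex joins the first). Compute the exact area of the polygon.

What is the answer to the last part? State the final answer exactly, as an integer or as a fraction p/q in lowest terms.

Stage 1: remainder = value at the root: 2*(-6)^2 - 9*(-6)^1 + 5 = (72) + (54) + (5) = 131; answer 131
Stage 2: W1 = 131; c = 24; a(3) = 3*(-50) + 1*(14) - 2*(24) = -184; iterating: a(3)=-184, a(4)=-630, a(5)=-1974, a(6)=-6184, a(7)=-19266, a(8)=-60034, a(9)=-187000, a(10)=-582502, a(11)=-1814438, a(12)=-5651816, a(13)=-17604882, a(14)=-54837586, a(15)=-170814008, a(16)=-532069846, a(17)=-1657348374; answer -1657348374
Stage 3: W2 = -1657348374; d = 63478; 63478 = 2 * 17 * 1867; sigma = (1 + 2) * (1 + 17) * (1 + 1867) = 3 * 18 * 1868 = 100872; answer 100872
Stage 4: W3 = 100872; m = 20; cross terms: (25*36 - -29*12)=1248, (-29*26 - 20*36)=-1474, (20*12 - 25*26)=-410; twice the area = |-636| = 636; area = 318; answer 318

318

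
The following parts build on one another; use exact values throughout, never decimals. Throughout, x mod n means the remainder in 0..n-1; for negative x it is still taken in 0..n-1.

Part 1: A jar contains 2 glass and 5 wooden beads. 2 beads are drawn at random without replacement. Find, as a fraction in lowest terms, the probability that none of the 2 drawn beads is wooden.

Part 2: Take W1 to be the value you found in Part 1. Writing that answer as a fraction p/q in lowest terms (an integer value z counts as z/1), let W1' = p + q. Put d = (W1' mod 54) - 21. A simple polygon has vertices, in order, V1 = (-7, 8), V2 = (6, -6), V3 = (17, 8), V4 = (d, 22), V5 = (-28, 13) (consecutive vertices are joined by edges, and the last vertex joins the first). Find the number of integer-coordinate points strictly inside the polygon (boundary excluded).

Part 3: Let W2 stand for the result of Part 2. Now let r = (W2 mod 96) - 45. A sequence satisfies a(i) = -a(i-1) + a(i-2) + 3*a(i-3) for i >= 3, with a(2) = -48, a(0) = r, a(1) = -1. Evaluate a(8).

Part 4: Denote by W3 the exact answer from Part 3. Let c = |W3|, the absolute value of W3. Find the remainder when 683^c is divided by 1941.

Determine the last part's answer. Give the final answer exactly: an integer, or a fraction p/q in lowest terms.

Part 1: total draws C(7,2) = 21; favorable C(2,2) = 1; P = 1/21; answer 1/21
Part 2: W1 = 1/21; threaded value p + q = 22; d = 1; cross terms: (-7*-6 - 6*8)=-6, (6*8 - 17*-6)=150, (17*22 - 1*8)=366, (1*13 - -28*22)=629, (-28*8 - -7*13)=-133; twice the area = |1006| = 1006; area = 503; boundary points = 1 + 1 + 2 + 1 + 1 = 6; strictly interior points = area - boundary/2 + 1 = 501; answer 501
Part 3: W2 = 501; r = -24; a(3) = -1*(-48) + 1*(-1) + 3*(-24) = -25; iterating: a(3)=-25, a(4)=-26, a(5)=-143, a(6)=42, a(7)=-263, a(8)=-124; answer -124
Part 4: W3 = -124; c = 124; squarings mod 1941: 683^1=683, 683^2=649, 683^4=4, 683^8=16, 683^16=256, 683^32=1483, 683^64=136; 683^124 = 683^4 * 683^8 * 683^16 * 683^32 * 683^64 = 742 (mod 1941); answer 742

742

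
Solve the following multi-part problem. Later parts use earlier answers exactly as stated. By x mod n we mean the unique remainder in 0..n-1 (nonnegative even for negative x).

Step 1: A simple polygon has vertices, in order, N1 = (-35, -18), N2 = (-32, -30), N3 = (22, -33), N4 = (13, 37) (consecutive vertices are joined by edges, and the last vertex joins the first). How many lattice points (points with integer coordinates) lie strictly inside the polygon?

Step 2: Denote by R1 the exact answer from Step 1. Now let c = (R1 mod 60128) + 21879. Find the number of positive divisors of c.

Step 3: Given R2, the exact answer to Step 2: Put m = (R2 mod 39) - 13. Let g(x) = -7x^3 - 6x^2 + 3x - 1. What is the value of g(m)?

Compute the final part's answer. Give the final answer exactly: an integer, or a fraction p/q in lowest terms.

-235

Step 1: cross terms: (-35*-30 - -32*-18)=474, (-32*-33 - 22*-30)=1716, (22*37 - 13*-33)=1243, (13*-18 - -35*37)=1061; twice the area = |4494| = 4494; area = 2247; boundary points = 3 + 3 + 1 + 1 = 8; strictly interior points = area - boundary/2 + 1 = 2244; answer 2244
Step 2: R1 = 2244; c = 24123; 24123 = 3 * 11 * 17 * 43; number of divisors = (1+1) * (1+1) * (1+1) * (1+1) = 16; answer 16
Step 3: R2 = 16; m = 3; -7*(3)^3 - 6*(3)^2 + 3*(3)^1 - 1 = (-189) + (-54) + (9) + (-1) = -235; answer -235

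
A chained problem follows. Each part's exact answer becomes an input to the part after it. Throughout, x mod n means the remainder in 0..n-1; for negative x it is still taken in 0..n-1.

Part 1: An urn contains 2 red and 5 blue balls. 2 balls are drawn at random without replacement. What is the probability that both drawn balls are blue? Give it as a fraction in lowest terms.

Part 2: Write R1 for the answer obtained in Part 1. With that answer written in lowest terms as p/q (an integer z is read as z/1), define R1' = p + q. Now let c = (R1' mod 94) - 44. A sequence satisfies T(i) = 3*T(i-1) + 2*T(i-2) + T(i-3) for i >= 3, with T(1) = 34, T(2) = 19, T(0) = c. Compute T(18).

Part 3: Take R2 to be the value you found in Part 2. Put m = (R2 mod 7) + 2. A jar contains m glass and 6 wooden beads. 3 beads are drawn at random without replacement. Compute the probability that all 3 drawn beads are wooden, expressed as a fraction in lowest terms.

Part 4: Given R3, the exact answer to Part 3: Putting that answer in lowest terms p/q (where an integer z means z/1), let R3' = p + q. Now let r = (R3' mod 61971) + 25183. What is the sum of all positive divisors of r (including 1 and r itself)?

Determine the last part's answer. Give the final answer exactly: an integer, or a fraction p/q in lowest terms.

Part 1: total draws C(7,2) = 21; favorable C(5,2) = 10; P = 10/21; answer 10/21
Part 2: R1 = 10/21; threaded value p + q = 31; c = -13; T(3) = 3*(19) + 2*(34) + 1*(-13) = 112; iterating: T(3)=112, T(4)=408, T(5)=1467, T(6)=5329, T(7)=19329, T(8)=70112, T(9)=254323, T(10)=922522, T(11)=3346324, T(12)=12138339, T(13)=44030187, T(14)=159713563, T(15)=579339402, T(16)=2101475519, T(17)=7622818924, T(18)=27650747212; answer 27650747212
Part 3: R2 = 27650747212; m = 6; total draws C(12,3) = 220; favorable C(6,3) = 20; P = 1/11; answer 1/11
Part 4: R3 = 1/11; threaded value p + q = 12; r = 25195; 25195 = 5 * 5039; sigma = (1 + 5) * (1 + 5039) = 6 * 5040 = 30240; answer 30240

30240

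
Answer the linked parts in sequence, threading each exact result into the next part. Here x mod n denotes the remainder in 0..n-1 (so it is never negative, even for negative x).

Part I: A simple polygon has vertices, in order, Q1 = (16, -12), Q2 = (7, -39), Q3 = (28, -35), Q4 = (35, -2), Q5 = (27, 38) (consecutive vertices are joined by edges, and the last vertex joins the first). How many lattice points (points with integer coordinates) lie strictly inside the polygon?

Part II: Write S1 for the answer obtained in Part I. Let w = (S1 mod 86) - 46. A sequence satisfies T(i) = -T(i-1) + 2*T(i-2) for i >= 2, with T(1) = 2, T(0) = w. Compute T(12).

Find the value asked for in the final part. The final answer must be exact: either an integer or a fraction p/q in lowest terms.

Part I: cross terms: (16*-39 - 7*-12)=-540, (7*-35 - 28*-39)=847, (28*-2 - 35*-35)=1169, (35*38 - 27*-2)=1384, (27*-12 - 16*38)=-932; twice the area = |1928| = 1928; area = 964; boundary points = 9 + 1 + 1 + 8 + 1 = 20; strictly interior points = area - boundary/2 + 1 = 955; answer 955
Part II: S1 = 955; w = -37; T(2) = -1*(2) + 2*(-37) = -76; iterating: T(2)=-76, T(3)=80, T(4)=-232, T(5)=392, T(6)=-856, T(7)=1640, T(8)=-3352, T(9)=6632, T(10)=-13336, T(11)=26600, T(12)=-53272; answer -53272

-53272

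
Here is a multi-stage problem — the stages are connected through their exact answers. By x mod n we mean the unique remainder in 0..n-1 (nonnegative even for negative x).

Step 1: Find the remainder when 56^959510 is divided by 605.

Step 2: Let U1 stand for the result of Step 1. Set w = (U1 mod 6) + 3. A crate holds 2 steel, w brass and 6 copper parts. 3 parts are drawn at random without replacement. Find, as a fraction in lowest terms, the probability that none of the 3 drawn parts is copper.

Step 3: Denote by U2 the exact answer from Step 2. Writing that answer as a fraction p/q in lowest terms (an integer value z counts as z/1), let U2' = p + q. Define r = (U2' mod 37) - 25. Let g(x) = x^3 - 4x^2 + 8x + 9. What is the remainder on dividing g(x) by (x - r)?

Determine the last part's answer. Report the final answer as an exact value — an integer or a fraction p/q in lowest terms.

-1471

Step 1: squarings mod 605: 56^1=56, 56^2=111, 56^4=221, 56^8=441, 56^16=276, 56^32=551, 56^64=496, 56^128=386, 56^256=166, 56^512=331, 56^1024=56, 56^2048=111, 56^4096=221, 56^8192=441, 56^16384=276, 56^32768=551, 56^65536=496, 56^131072=386, 56^262144=166, 56^524288=331; 56^959510 = 56^2 * 56^4 * 56^16 * 56^1024 * 56^8192 * 56^32768 * 56^131072 * 56^262144 * 56^524288 = 111 (mod 605); answer 111
Step 2: U1 = 111; w = 6; total draws C(14,3) = 364; favorable C(8,3) = 56; P = 2/13; answer 2/13
Step 3: U2 = 2/13; threaded value p + q = 15; r = -10; remainder = value at the root: 1*(-10)^3 - 4*(-10)^2 + 8*(-10)^1 + 9 = (-1000) + (-400) + (-80) + (9) = -1471; answer -1471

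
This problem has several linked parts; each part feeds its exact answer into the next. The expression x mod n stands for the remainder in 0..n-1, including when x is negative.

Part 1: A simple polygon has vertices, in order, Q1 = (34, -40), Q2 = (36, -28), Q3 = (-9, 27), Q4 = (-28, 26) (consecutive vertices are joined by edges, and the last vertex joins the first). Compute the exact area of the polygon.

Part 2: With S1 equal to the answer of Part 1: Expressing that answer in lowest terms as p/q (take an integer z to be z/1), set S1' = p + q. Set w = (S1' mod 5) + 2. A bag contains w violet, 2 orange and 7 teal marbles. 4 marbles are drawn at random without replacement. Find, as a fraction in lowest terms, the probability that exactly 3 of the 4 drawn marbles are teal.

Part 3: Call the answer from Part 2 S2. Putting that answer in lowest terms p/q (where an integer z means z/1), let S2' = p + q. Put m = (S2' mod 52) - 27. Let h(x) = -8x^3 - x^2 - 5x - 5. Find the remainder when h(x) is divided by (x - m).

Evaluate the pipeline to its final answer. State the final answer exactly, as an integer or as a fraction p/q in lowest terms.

Part 1: cross terms: (34*-28 - 36*-40)=488, (36*27 - -9*-28)=720, (-9*26 - -28*27)=522, (-28*-40 - 34*26)=236; twice the area = |1966| = 1966; area = 983; answer 983
Part 2: S1 = 983; threaded value p + q = 984; w = 6; total draws C(15,4) = 1365; favorable C(7,3)*C(8,1) = 280; P = 8/39; answer 8/39
Part 3: S2 = 8/39; threaded value p + q = 47; m = 20; remainder = value at the root: -8*(20)^3 - 1*(20)^2 - 5*(20)^1 - 5 = (-64000) + (-400) + (-100) + (-5) = -64505; answer -64505

-64505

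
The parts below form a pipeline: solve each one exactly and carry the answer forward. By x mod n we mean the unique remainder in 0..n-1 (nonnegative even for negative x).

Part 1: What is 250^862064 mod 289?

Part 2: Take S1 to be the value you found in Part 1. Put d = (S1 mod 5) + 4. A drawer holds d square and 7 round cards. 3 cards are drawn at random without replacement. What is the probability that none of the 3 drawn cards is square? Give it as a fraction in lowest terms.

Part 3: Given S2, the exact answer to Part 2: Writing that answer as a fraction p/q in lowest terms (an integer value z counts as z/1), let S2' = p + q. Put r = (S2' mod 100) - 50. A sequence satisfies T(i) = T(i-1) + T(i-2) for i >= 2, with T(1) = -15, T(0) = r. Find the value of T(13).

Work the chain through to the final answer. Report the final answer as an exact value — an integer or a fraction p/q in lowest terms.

-3351

Part 1: squarings mod 289: 250^1=250, 250^2=76, 250^4=285, 250^8=16, 250^16=256, 250^32=222, 250^64=154, 250^128=18, 250^256=35, 250^512=69, 250^1024=137, 250^2048=273, 250^4096=256, 250^8192=222, 250^16384=154, 250^32768=18, 250^65536=35, 250^131072=69, 250^262144=137, 250^524288=273; 250^862064 = 250^16 * 250^32 * 250^64 * 250^256 * 250^512 * 250^1024 * 250^8192 * 250^65536 * 250^262144 * 250^524288 = 86 (mod 289); answer 86
Part 2: S1 = 86; d = 5; total draws C(12,3) = 220; favorable C(7,3) = 35; P = 7/44; answer 7/44
Part 3: S2 = 7/44; threaded value p + q = 51; r = 1; T(2) = 1*(-15) + 1*(1) = -14; iterating: T(2)=-14, T(3)=-29, T(4)=-43, T(5)=-72, T(6)=-115, T(7)=-187, T(8)=-302, T(9)=-489, T(10)=-791, T(11)=-1280, T(12)=-2071, T(13)=-3351; answer -3351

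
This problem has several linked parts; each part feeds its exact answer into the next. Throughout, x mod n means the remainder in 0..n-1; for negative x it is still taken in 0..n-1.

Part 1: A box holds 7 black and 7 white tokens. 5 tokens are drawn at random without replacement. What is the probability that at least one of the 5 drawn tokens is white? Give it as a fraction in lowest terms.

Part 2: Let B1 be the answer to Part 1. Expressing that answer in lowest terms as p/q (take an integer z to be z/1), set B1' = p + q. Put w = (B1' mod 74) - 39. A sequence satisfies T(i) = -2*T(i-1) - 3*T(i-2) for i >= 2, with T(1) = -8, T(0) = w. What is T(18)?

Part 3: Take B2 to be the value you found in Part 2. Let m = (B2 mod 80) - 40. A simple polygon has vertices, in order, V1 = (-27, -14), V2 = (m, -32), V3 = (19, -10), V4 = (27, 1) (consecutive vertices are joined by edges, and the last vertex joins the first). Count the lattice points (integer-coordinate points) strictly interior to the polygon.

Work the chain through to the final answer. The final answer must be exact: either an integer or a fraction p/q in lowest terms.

Part 1: total draws C(14,5) = 2002; complement C(7,5) = 21; favorable 2002 - 21 = 1981; P = 283/286; answer 283/286
Part 2: B1 = 283/286; threaded value p + q = 569; w = 12; T(2) = -2*(-8) - 3*(12) = -20; iterating: T(2)=-20, T(3)=64, T(4)=-68, T(5)=-56, T(6)=316, T(7)=-464, T(8)=-20, T(9)=1432, T(10)=-2804, T(11)=1312, T(12)=5788, T(13)=-15512, T(14)=13660, T(15)=19216, T(16)=-79412, T(17)=101176, T(18)=35884; answer 35884
Part 3: B2 = 35884; m = 4; cross terms: (-27*-32 - 4*-14)=920, (4*-10 - 19*-32)=568, (19*1 - 27*-10)=289, (27*-14 - -27*1)=-351; twice the area = |1426| = 1426; area = 713; boundary points = 1 + 1 + 1 + 3 = 6; strictly interior points = area - boundary/2 + 1 = 711; answer 711

711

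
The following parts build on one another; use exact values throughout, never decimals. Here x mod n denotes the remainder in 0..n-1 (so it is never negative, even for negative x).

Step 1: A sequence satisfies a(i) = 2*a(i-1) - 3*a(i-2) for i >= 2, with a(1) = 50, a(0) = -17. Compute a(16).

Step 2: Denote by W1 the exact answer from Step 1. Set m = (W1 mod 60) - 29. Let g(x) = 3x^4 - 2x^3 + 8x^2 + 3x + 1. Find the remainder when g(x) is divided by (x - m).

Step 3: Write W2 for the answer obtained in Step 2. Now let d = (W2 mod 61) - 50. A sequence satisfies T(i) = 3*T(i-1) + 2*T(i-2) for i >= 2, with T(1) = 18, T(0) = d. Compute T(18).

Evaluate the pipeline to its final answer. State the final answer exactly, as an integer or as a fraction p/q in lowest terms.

-4569145002

Step 1: a(2) = 2*(50) - 3*(-17) = 151; iterating: a(2)=151, a(3)=152, a(4)=-149, a(5)=-754, a(6)=-1061, a(7)=140, a(8)=3463, a(9)=6506, a(10)=2623, a(11)=-14272, a(12)=-36413, a(13)=-30010, a(14)=49219, a(15)=188468, a(16)=229279; answer 229279
Step 2: W1 = 229279; m = -10; remainder = value at the root: 3*(-10)^4 - 2*(-10)^3 + 8*(-10)^2 + 3*(-10)^1 + 1 = (30000) + (2000) + (800) + (-30) + (1) = 32771; answer 32771
Step 3: W2 = 32771; d = -36; T(2) = 3*(18) + 2*(-36) = -18; iterating: T(2)=-18, T(3)=-18, T(4)=-90, T(5)=-306, T(6)=-1098, T(7)=-3906, T(8)=-13914, T(9)=-49554, T(10)=-176490, T(11)=-628578, T(12)=-2238714, T(13)=-7973298, T(14)=-28397322, T(15)=-101138562, T(16)=-360210330, T(17)=-1282908114, T(18)=-4569145002; answer -4569145002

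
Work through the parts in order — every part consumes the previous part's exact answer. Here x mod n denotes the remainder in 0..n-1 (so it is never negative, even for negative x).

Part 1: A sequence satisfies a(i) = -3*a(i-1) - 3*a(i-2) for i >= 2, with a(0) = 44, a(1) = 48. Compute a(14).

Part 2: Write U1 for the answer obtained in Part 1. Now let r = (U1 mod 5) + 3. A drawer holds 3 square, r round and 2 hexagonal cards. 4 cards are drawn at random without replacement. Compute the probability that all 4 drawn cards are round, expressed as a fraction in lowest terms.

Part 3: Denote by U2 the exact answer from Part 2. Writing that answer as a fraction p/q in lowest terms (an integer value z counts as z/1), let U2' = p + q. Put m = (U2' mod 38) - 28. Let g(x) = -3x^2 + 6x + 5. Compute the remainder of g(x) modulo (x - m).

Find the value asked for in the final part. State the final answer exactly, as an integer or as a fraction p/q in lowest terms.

-760

Part 1: a(2) = -3*(48) - 3*(44) = -276; iterating: a(2)=-276, a(3)=684, a(4)=-1224, a(5)=1620, a(6)=-1188, a(7)=-1296, a(8)=7452, a(9)=-18468, a(10)=33048, a(11)=-43740, a(12)=32076, a(13)=34992, a(14)=-201204; answer -201204
Part 2: U1 = -201204; r = 4; total draws C(9,4) = 126; favorable C(4,4) = 1; P = 1/126; answer 1/126
Part 3: U2 = 1/126; threaded value p + q = 127; m = -15; remainder = value at the root: -3*(-15)^2 + 6*(-15)^1 + 5 = (-675) + (-90) + (5) = -760; answer -760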